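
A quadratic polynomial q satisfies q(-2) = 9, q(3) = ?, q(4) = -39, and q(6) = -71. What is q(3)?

The 3 known points determine the degree-2 polynomial uniquely.
Write q(n) = an^2 + bn + c. Substituting each data point gives a linear system:
  4a - 2b + c = 9
  16a + 4b + c = -39
  36a + 6b + c = -71
Solving the system yields a = -1, b = -6, c = 1.
So q(n) = -n^2 - 6n + 1.
Then q(3) = -26.

-26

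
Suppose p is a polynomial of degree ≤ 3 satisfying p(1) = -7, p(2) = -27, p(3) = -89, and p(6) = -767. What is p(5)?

Write p(u) = au^3 + bu^2 + cu + d. Substituting each data point gives a linear system:
  a + b + c + d = -7
  8a + 4b + 2c + d = -27
  27a + 9b + 3c + d = -89
  216a + 36b + 6c + d = -767
Solving the system yields a = -4, b = 3, c = -1, d = -5.
So p(u) = -4u^3 + 3u^2 - u - 5.
Then p(5) = -435.

-435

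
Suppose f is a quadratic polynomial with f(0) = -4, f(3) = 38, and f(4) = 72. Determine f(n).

f(n) = 5n^2 - n - 4

Write f(n) = an^2 + bn + c. Substituting each data point gives a linear system:
  c = -4
  9a + 3b + c = 38
  16a + 4b + c = 72
Solving the system yields a = 5, b = -1, c = -4.
So f(n) = 5n^2 - n - 4.
Check: f(4) = 72. ✓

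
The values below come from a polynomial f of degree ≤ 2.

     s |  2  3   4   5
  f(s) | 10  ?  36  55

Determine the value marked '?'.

On equispaced nodes a degree-2 polynomial has vanishing third forward difference, so
  - f(2) + 3·f(3) - 3·f(4) + f(5) = 0.
Substituting the known values and solving for f(3):
  3·f(3) = 63
  f(3) = 21.

21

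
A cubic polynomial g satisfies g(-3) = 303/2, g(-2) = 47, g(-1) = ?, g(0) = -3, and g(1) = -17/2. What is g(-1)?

11/2

The 4 known points determine the degree-3 polynomial uniquely.
Write g(u) = au^3 + bu^2 + cu + d. Substituting each data point gives a linear system:
  -27a + 9b - 3c + d = 303/2
  -8a + 4b - 2c + d = 47
  d = -3
  a + b + c + d = -17/2
Solving the system yields a = -5, b = 3/2, c = -2, d = -3.
So g(u) = -5u^3 + (3/2)u^2 - 2u - 3.
Then g(-1) = 11/2.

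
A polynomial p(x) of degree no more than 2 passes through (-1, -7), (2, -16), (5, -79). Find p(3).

-31

Write p(x) = ax^2 + bx + c. Substituting each data point gives a linear system:
  a - b + c = -7
  4a + 2b + c = -16
  25a + 5b + c = -79
Solving the system yields a = -3, b = 0, c = -4.
So p(x) = -3x^2 - 4.
Then p(3) = -31.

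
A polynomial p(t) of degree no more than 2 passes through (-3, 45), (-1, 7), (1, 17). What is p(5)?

181

Forward differences of the values at t = -3, -1, 1:
  p  : 45  7  17
  Δ  : -38  10
  Δ^2: 48
The second differences are constant, confirming degree 2.
Interpolating (Newton forward form) and evaluating at t = 5 gives p(5) = 181.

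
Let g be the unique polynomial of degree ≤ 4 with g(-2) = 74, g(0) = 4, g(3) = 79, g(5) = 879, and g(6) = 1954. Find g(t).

g(t) = 2t^4 - 3t^3 + t^2 - 5t + 4

Write g(t) = at^4 + bt^3 + ct^2 + dt + e. Substituting each data point gives a linear system:
  16a - 8b + 4c - 2d + e = 74
  e = 4
  81a + 27b + 9c + 3d + e = 79
  625a + 125b + 25c + 5d + e = 879
  1296a + 216b + 36c + 6d + e = 1954
Solving the system yields a = 2, b = -3, c = 1, d = -5, e = 4.
So g(t) = 2t^4 - 3t^3 + t^2 - 5t + 4.
Check: g(5) = 879. ✓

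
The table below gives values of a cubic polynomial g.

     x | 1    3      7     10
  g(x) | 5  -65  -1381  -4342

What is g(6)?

-830

Write g(x) = ax^3 + bx^2 + cx + d. Substituting each data point gives a linear system:
  a + b + c + d = 5
  27a + 9b + 3c + d = -65
  343a + 49b + 7c + d = -1381
  1000a + 100b + 10c + d = -4342
Solving the system yields a = -5, b = 6, c = 6, d = -2.
So g(x) = -5x^3 + 6x^2 + 6x - 2.
Then g(6) = -830.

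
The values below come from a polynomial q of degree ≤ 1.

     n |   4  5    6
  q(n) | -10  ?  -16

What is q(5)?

The 2 known points determine the degree-1 polynomial uniquely.
Write q(n) = an + b. Substituting each data point gives a linear system:
  4a + b = -10
  6a + b = -16
Solving the system yields a = -3, b = 2.
So q(n) = -3n + 2.
Then q(5) = -13.

-13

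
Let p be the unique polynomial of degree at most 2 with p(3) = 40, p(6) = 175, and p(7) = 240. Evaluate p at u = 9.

400

Write p(u) = au^2 + bu + c. Substituting each data point gives a linear system:
  9a + 3b + c = 40
  36a + 6b + c = 175
  49a + 7b + c = 240
Solving the system yields a = 5, b = 0, c = -5.
So p(u) = 5u^2 - 5.
Then p(9) = 400.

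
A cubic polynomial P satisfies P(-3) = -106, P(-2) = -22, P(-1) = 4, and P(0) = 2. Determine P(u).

P(u) = 5u^3 + u^2 - 6u + 2

Write P(u) = au^3 + bu^2 + cu + d. Substituting each data point gives a linear system:
  -27a + 9b - 3c + d = -106
  -8a + 4b - 2c + d = -22
  -a + b - c + d = 4
  d = 2
Solving the system yields a = 5, b = 1, c = -6, d = 2.
So P(u) = 5u³ + u² - 6u + 2.
Check: P(0) = 2. ✓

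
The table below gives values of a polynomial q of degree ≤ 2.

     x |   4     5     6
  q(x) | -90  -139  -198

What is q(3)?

-51

Using the Lagrange interpolation formula with nodes 4, 5, 6:
  L_0(x) = (x - 5)(x - 6) / 2
  L_1(x) = (x - 4)(x - 6) / -1
  L_2(x) = (x - 4)(x - 5) / 2
Then q(x) = -90·L_0(x) - 139·L_1(x) - 198·L_2(x).
Expanding and collecting terms gives q(x) = -5x² - 4x + 6.
Evaluating at x = 3: q(3) = -51.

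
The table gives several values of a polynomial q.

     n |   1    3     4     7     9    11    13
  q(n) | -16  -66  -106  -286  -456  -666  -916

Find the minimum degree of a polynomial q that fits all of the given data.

2

Divided differences on the nodes 1, 3, 4, 7, 9, 11, 13:
  order 0: -16  -66  -106  -286  -456  -666  -916
  order 1: -25  -40  -60  -85  -105  -125
  order 2: -5  -5  -5  -5  -5
  order 3: 0  0  0  0
  order 4: 0  0  0
  order 5: 0  0
  order 6: 0
The order-2 divided differences are all -5 (nonzero) and every higher order vanishes, so the data lies on a polynomial of degree exactly 2.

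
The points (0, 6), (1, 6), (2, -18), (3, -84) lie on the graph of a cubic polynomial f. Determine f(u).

f(u) = -3u^3 - 3u^2 + 6u + 6

Using the Lagrange interpolation formula with nodes 0, 1, 2, 3:
  L_0(u) = (u - 1)(u - 2)(u - 3) / -6
  L_1(u) = u(u - 2)(u - 3) / 2
  L_2(u) = u(u - 1)(u - 3) / -2
  L_3(u) = u(u - 1)(u - 2) / 6
Then f(u) = 6·L_0(u) + 6·L_1(u) - 18·L_2(u) - 84·L_3(u).
Expanding and collecting terms gives f(u) = -3u^3 - 3u^2 + 6u + 6.
Check: f(1) = 6. ✓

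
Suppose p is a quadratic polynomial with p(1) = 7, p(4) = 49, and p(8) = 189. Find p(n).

Write p(n) = an^2 + bn + c. Substituting each data point gives a linear system:
  a + b + c = 7
  16a + 4b + c = 49
  64a + 8b + c = 189
Solving the system yields a = 3, b = -1, c = 5.
So p(n) = 3n^2 - n + 5.
Check: p(8) = 189. ✓

p(n) = 3n^2 - n + 5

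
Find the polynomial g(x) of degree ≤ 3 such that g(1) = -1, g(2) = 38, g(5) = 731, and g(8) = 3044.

Write g(x) = ax^3 + bx^2 + cx + d. Substituting each data point gives a linear system:
  a + b + c + d = -1
  8a + 4b + 2c + d = 38
  125a + 25b + 5c + d = 731
  512a + 64b + 8c + d = 3044
Solving the system yields a = 6, b = 0, c = -3, d = -4.
So g(x) = 6x^3 - 3x - 4.
Check: g(8) = 3044. ✓

g(x) = 6x^3 - 3x - 4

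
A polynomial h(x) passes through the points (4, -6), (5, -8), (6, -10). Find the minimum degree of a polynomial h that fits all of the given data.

1

Forward differences of the values at x = 4, 5, 6:
  h  : -6  -8  -10
  Δ  : -2  -2
  Δ^2: 0
The first differences are constant (-2) and nonzero, while all higher differences vanish, so the minimal degree is 1.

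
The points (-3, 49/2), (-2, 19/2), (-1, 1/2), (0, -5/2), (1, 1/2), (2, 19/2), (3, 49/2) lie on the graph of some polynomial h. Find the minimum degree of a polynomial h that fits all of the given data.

Forward differences of the values at x = -3, -2, -1, 0, 1, 2, 3:
  h  : 49/2  19/2  1/2  -5/2  1/2  19/2  49/2
  Δ  : -15  -9  -3  3  9  15
  Δ^2: 6  6  6  6  6
  Δ^3: 0  0  0  0
  Δ^4: 0  0  0
  Δ^5: 0  0
  Δ^6: 0
The second differences are constant (6) and nonzero, while all higher differences vanish, so the minimal degree is 2.

2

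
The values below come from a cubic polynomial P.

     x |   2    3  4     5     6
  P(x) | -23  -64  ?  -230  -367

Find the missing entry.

-131

The 4 known points determine the degree-3 polynomial uniquely.
Write P(x) = ax^3 + bx^2 + cx + d. Substituting each data point gives a linear system:
  8a + 4b + 2c + d = -23
  27a + 9b + 3c + d = -64
  125a + 25b + 5c + d = -230
  216a + 36b + 6c + d = -367
Solving the system yields a = -1, b = -4, c = -2, d = 5.
So P(x) = -x^3 - 4x^2 - 2x + 5.
Then P(4) = -131.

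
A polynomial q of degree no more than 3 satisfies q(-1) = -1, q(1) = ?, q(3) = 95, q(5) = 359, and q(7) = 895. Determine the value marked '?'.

On equispaced nodes a degree-3 polynomial has vanishing fourth forward difference, so
  q(-1) - 4·q(1) + 6·q(3) - 4·q(5) + q(7) = 0.
Substituting the known values and solving for q(1):
  -4·q(1) = -28
  q(1) = 7.

7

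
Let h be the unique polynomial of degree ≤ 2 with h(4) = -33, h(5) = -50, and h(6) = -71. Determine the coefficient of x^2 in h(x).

Write h(x) = ax^2 + bx + c. Substituting each data point gives a linear system:
  16a + 4b + c = -33
  25a + 5b + c = -50
  36a + 6b + c = -71
Solving the system yields a = -2, b = 1, c = -5.
So h(x) = -2x^2 + x - 5.
The leading coefficient is -2.

-2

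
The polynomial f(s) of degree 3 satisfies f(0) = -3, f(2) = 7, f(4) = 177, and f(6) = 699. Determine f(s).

f(s) = 4s^3 - 4s^2 - 3s - 3

Using the Lagrange interpolation formula with nodes 0, 2, 4, 6:
  L_0(s) = (s - 2)(s - 4)(s - 6) / -48
  L_1(s) = s(s - 4)(s - 6) / 16
  L_2(s) = s(s - 2)(s - 6) / -16
  L_3(s) = s(s - 2)(s - 4) / 48
Then f(s) = -3·L_0(s) + 7·L_1(s) + 177·L_2(s) + 699·L_3(s).
Expanding and collecting terms gives f(s) = 4s^3 - 4s^2 - 3s - 3.
Check: f(6) = 699. ✓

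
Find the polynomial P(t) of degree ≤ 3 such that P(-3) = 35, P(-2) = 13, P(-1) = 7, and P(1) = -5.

P(t) = -2t^3 - 4t^2 - 4t + 5

Write P(t) = at^3 + bt^2 + ct + d. Substituting each data point gives a linear system:
  -27a + 9b - 3c + d = 35
  -8a + 4b - 2c + d = 13
  -a + b - c + d = 7
  a + b + c + d = -5
Solving the system yields a = -2, b = -4, c = -4, d = 5.
So P(t) = -2t^3 - 4t^2 - 4t + 5.
Check: P(-1) = 7. ✓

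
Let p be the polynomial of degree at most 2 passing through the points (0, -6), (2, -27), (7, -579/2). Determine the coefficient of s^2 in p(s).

-6

Write p(s) = as^2 + bs + c. Substituting each data point gives a linear system:
  c = -6
  4a + 2b + c = -27
  49a + 7b + c = -579/2
Solving the system yields a = -6, b = 3/2, c = -6.
So p(s) = -6s^2 + (3/2)s - 6.
The leading coefficient is -6.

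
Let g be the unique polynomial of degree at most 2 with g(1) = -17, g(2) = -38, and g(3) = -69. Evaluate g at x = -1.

-5

Forward differences of the values at x = 1, 2, 3:
  g  : -17  -38  -69
  Δ  : -21  -31
  Δ^2: -10
The second differences are constant, confirming degree 2.
Interpolating (Newton forward form) and evaluating at x = -1 gives g(-1) = -5.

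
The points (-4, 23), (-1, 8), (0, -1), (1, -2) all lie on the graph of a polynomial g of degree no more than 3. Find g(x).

g(x) = x^3 + 4x^2 - 6x - 1

Write g(x) = ax^3 + bx^2 + cx + d. Substituting each data point gives a linear system:
  -64a + 16b - 4c + d = 23
  -a + b - c + d = 8
  d = -1
  a + b + c + d = -2
Solving the system yields a = 1, b = 4, c = -6, d = -1.
So g(x) = x^3 + 4x^2 - 6x - 1.
Check: g(1) = -2. ✓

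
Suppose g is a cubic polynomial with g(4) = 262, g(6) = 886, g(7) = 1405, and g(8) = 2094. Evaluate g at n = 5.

Using the Lagrange interpolation formula with nodes 4, 6, 7, 8:
  L_0(n) = (n - 6)(n - 7)(n - 8) / -24
  L_1(n) = (n - 4)(n - 7)(n - 8) / 4
  L_2(n) = (n - 4)(n - 6)(n - 8) / -3
  L_3(n) = (n - 4)(n - 6)(n - 7) / 8
Then g(n) = 262·L_0(n) + 886·L_1(n) + 1405·L_2(n) + 2094·L_3(n).
Expanding and collecting terms gives g(n) = 4n^3 + n^2 - 2n - 2.
Evaluating at n = 5: g(5) = 513.

513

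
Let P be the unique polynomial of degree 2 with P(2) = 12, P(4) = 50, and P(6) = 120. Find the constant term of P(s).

Write P(s) = as^2 + bs + c. Substituting each data point gives a linear system:
  4a + 2b + c = 12
  16a + 4b + c = 50
  36a + 6b + c = 120
Solving the system yields a = 4, b = -5, c = 6.
So P(s) = 4s² - 5s + 6.
The constant term is 6.

6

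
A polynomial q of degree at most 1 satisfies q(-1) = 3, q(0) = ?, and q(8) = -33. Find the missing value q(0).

The 2 known points determine the degree-1 polynomial uniquely.
Write q(s) = as + b. Substituting each data point gives a linear system:
  -a + b = 3
  8a + b = -33
Solving the system yields a = -4, b = -1.
So q(s) = -4s - 1.
Then q(0) = -1.

-1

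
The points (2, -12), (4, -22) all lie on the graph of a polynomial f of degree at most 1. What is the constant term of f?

Write f(x) = ax + b. Substituting each data point gives a linear system:
  2a + b = -12
  4a + b = -22
Solving the system yields a = -5, b = -2.
So f(x) = -5x - 2.
The constant term is -2.

-2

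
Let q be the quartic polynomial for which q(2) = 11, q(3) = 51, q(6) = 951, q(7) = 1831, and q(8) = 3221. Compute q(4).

169

Write q(x) = ax^4 + bx^3 + cx^2 + dx + e. Substituting each data point gives a linear system:
  16a + 8b + 4c + 2d + e = 11
  81a + 27b + 9c + 3d + e = 51
  1296a + 216b + 36c + 6d + e = 951
  2401a + 343b + 49c + 7d + e = 1831
  4096a + 512b + 64c + 8d + e = 3221
Solving the system yields a = 1, b = -2, c = 2, d = 3, e = -3.
So q(x) = x⁴ - 2x³ + 2x² + 3x - 3.
Then q(4) = 169.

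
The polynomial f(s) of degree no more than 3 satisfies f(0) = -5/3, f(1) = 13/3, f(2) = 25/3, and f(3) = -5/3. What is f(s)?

Write f(s) = as^3 + bs^2 + cs + d. Substituting each data point gives a linear system:
  d = -5/3
  a + b + c + d = 13/3
  8a + 4b + 2c + d = 25/3
  27a + 9b + 3c + d = -5/3
Solving the system yields a = -2, b = 5, c = 3, d = -5/3.
So f(s) = -2s^3 + 5s^2 + 3s - 5/3.
Check: f(0) = -5/3. ✓

f(s) = -2s^3 + 5s^2 + 3s - 5/3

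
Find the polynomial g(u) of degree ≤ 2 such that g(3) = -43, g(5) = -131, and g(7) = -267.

Using the Lagrange interpolation formula with nodes 3, 5, 7:
  L_0(u) = (u - 5)(u - 7) / 8
  L_1(u) = (u - 3)(u - 7) / -4
  L_2(u) = (u - 3)(u - 5) / 8
Then g(u) = -43·L_0(u) - 131·L_1(u) - 267·L_2(u).
Expanding and collecting terms gives g(u) = -6u^2 + 4u - 1.
Check: g(7) = -267. ✓

g(u) = -6u^2 + 4u - 1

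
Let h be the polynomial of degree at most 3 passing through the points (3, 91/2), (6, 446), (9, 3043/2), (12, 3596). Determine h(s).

h(s) = 2s^3 + (3/2)s^2 - 6s - 4

Using the Lagrange interpolation formula with nodes 3, 6, 9, 12:
  L_0(s) = (s - 6)(s - 9)(s - 12) / -162
  L_1(s) = (s - 3)(s - 9)(s - 12) / 54
  L_2(s) = (s - 3)(s - 6)(s - 12) / -54
  L_3(s) = (s - 3)(s - 6)(s - 9) / 162
Then h(s) = 91/2·L_0(s) + 446·L_1(s) + 3043/2·L_2(s) + 3596·L_3(s).
Expanding and collecting terms gives h(s) = 2s^3 + (3/2)s^2 - 6s - 4.
Check: h(12) = 3596. ✓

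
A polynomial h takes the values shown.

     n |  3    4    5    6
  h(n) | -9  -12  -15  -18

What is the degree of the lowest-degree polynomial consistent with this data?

1

Forward differences of the values at n = 3, 4, 5, 6:
  h  : -9  -12  -15  -18
  Δ  : -3  -3  -3
  Δ^2: 0  0
  Δ^3: 0
The first differences are constant (-3) and nonzero, while all higher differences vanish, so the minimal degree is 1.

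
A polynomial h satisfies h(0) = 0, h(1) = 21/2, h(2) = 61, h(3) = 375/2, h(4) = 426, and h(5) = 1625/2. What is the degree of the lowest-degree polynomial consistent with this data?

Forward differences of the values at t = 0, 1, 2, 3, 4, 5:
  h  : 0  21/2  61  375/2  426  1625/2
  Δ  : 21/2  101/2  253/2  477/2  773/2
  Δ^2: 40  76  112  148
  Δ^3: 36  36  36
  Δ^4: 0  0
  Δ^5: 0
The third differences are constant (36) and nonzero, while all higher differences vanish, so the minimal degree is 3.

3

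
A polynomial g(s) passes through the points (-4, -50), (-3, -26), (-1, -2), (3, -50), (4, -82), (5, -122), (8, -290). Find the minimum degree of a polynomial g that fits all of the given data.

Divided differences on the nodes -4, -3, -1, 3, 4, 5, 8:
  order 0: -50  -26  -2  -50  -82  -122  -290
  order 1: 24  12  -12  -32  -40  -56
  order 2: -4  -4  -4  -4  -4
  order 3: 0  0  0  0
  order 4: 0  0  0
  order 5: 0  0
  order 6: 0
The order-2 divided differences are all -4 (nonzero) and every higher order vanishes, so the data lies on a polynomial of degree exactly 2.

2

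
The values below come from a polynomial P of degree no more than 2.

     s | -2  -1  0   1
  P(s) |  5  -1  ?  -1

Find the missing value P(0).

-3

On equispaced nodes a degree-2 polynomial has vanishing third forward difference, so
  - P(-2) + 3·P(-1) - 3·P(0) + P(1) = 0.
Substituting the known values and solving for P(0):
  -3·P(0) = 9
  P(0) = -3.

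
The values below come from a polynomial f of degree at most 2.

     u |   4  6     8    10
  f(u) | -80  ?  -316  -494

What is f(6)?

-178

The 3 known points determine the degree-2 polynomial uniquely.
Write f(u) = au^2 + bu + c. Substituting each data point gives a linear system:
  16a + 4b + c = -80
  64a + 8b + c = -316
  100a + 10b + c = -494
Solving the system yields a = -5, b = 1, c = -4.
So f(u) = -5u^2 + u - 4.
Then f(6) = -178.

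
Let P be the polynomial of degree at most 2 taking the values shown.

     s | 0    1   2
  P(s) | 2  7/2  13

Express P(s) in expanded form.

Write P(s) = as^2 + bs + c. Substituting each data point gives a linear system:
  c = 2
  a + b + c = 7/2
  4a + 2b + c = 13
Solving the system yields a = 4, b = -5/2, c = 2.
So P(s) = 4s² - (5/2)s + 2.
Check: P(0) = 2. ✓

P(s) = 4s^2 - (5/2)s + 2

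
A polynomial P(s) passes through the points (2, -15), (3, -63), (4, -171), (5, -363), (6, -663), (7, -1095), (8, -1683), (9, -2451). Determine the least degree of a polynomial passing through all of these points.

3

Forward differences of the values at s = 2, 3, 4, 5, 6, 7, 8, 9:
  P  : -15  -63  -171  -363  -663  -1095  -1683  -2451
  Δ  : -48  -108  -192  -300  -432  -588  -768
  Δ^2: -60  -84  -108  -132  -156  -180
  Δ^3: -24  -24  -24  -24  -24
  Δ^4: 0  0  0  0
  Δ^5: 0  0  0
  Δ^6: 0  0
  Δ^7: 0
The third differences are constant (-24) and nonzero, while all higher differences vanish, so the minimal degree is 3.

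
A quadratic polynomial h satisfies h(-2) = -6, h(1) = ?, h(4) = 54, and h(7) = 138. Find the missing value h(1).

On equispaced nodes a degree-2 polynomial has vanishing third forward difference, so
  - h(-2) + 3·h(1) - 3·h(4) + h(7) = 0.
Substituting the known values and solving for h(1):
  3·h(1) = 18
  h(1) = 6.

6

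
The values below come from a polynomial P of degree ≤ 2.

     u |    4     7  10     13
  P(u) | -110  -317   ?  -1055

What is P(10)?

The 3 known points determine the degree-2 polynomial uniquely.
Write P(u) = au^2 + bu + c. Substituting each data point gives a linear system:
  16a + 4b + c = -110
  49a + 7b + c = -317
  169a + 13b + c = -1055
Solving the system yields a = -6, b = -3, c = -2.
So P(u) = -6u² - 3u - 2.
Then P(10) = -632.

-632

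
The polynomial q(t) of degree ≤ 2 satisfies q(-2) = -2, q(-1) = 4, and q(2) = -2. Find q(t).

Using the Lagrange interpolation formula with nodes -2, -1, 2:
  L_0(t) = (t + 1)(t - 2) / 4
  L_1(t) = (t + 2)(t - 2) / -3
  L_2(t) = (t + 2)(t + 1) / 12
Then q(t) = -2·L_0(t) + 4·L_1(t) - 2·L_2(t).
Expanding and collecting terms gives q(t) = -2t^2 + 6.
Check: q(-1) = 4. ✓

q(t) = -2t^2 + 6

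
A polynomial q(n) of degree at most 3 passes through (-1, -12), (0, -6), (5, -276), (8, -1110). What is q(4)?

-142

Write q(n) = an^3 + bn^2 + cn + d. Substituting each data point gives a linear system:
  -a + b - c + d = -12
  d = -6
  125a + 25b + 5c + d = -276
  512a + 64b + 8c + d = -1110
Solving the system yields a = -2, b = -2, c = 6, d = -6.
So q(n) = -2n^3 - 2n^2 + 6n - 6.
Then q(4) = -142.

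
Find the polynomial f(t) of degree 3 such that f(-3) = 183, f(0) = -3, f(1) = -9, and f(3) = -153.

f(t) = -6t^3 + 2t^2 - 2t - 3

Write f(t) = at^3 + bt^2 + ct + d. Substituting each data point gives a linear system:
  -27a + 9b - 3c + d = 183
  d = -3
  a + b + c + d = -9
  27a + 9b + 3c + d = -153
Solving the system yields a = -6, b = 2, c = -2, d = -3.
So f(t) = -6t^3 + 2t^2 - 2t - 3.
Check: f(-3) = 183. ✓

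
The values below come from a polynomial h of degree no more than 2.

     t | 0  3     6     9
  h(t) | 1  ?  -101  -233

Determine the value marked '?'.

-23

The 3 known points determine the degree-2 polynomial uniquely.
Write h(t) = at^2 + bt + c. Substituting each data point gives a linear system:
  c = 1
  36a + 6b + c = -101
  81a + 9b + c = -233
Solving the system yields a = -3, b = 1, c = 1.
So h(t) = -3t^2 + t + 1.
Then h(3) = -23.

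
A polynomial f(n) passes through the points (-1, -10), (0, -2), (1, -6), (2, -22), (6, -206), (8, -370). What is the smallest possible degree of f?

2

Divided differences on the nodes -1, 0, 1, 2, 6, 8:
  order 0: -10  -2  -6  -22  -206  -370
  order 1: 8  -4  -16  -46  -82
  order 2: -6  -6  -6  -6
  order 3: 0  0  0
  order 4: 0  0
  order 5: 0
The order-2 divided differences are all -6 (nonzero) and every higher order vanishes, so the data lies on a polynomial of degree exactly 2.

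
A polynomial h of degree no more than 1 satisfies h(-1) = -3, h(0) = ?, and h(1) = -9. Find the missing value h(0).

-6

On equispaced nodes a degree-1 polynomial has vanishing second forward difference, so
  h(-1) - 2·h(0) + h(1) = 0.
Substituting the known values and solving for h(0):
  -2·h(0) = 12
  h(0) = -6.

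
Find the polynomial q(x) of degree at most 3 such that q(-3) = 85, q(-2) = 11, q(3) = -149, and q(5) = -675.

q(x) = -5x^3 - 3x^2 + 6x - 5

Using the Lagrange interpolation formula with nodes -3, -2, 3, 5:
  L_0(x) = (x + 2)(x - 3)(x - 5) / -48
  L_1(x) = (x + 3)(x - 3)(x - 5) / 35
  L_2(x) = (x + 3)(x + 2)(x - 5) / -60
  L_3(x) = (x + 3)(x + 2)(x - 3) / 112
Then q(x) = 85·L_0(x) + 11·L_1(x) - 149·L_2(x) - 675·L_3(x).
Expanding and collecting terms gives q(x) = -5x^3 - 3x^2 + 6x - 5.
Check: q(3) = -149. ✓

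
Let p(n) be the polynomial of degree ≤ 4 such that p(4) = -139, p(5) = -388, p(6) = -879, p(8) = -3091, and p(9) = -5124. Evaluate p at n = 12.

Using the Lagrange interpolation formula with nodes 4, 5, 6, 8, 9:
  L_0(n) = (n - 5)(n - 6)(n - 8)(n - 9) / 40
  L_1(n) = (n - 4)(n - 6)(n - 8)(n - 9) / -12
  L_2(n) = (n - 4)(n - 5)(n - 8)(n - 9) / 12
  L_3(n) = (n - 4)(n - 5)(n - 6)(n - 9) / -24
  L_4(n) = (n - 4)(n - 5)(n - 6)(n - 8) / 60
Then p(n) = -139·L_0(n) - 388·L_1(n) - 879·L_2(n) - 3091·L_3(n) - 5124·L_4(n).
Expanding and collecting terms gives p(n) = -n^4 + 2n^3 - 2n - 3.
Evaluating at n = 12: p(12) = -17307.

-17307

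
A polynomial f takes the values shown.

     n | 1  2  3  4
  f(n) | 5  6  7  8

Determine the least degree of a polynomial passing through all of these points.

1

Forward differences of the values at n = 1, 2, 3, 4:
  f  : 5  6  7  8
  Δ  : 1  1  1
  Δ^2: 0  0
  Δ^3: 0
The first differences are constant (1) and nonzero, while all higher differences vanish, so the minimal degree is 1.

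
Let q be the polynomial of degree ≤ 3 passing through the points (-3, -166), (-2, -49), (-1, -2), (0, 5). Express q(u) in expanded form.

q(u) = 5u^3 - 5u^2 - 3u + 5

Write q(u) = au^3 + bu^2 + cu + d. Substituting each data point gives a linear system:
  -27a + 9b - 3c + d = -166
  -8a + 4b - 2c + d = -49
  -a + b - c + d = -2
  d = 5
Solving the system yields a = 5, b = -5, c = -3, d = 5.
So q(u) = 5u³ - 5u² - 3u + 5.
Check: q(-1) = -2. ✓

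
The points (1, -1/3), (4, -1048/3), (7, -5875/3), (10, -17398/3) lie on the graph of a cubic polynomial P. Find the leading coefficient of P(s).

-6

Write P(s) = as^3 + bs^2 + cs + d. Substituting each data point gives a linear system:
  a + b + c + d = -1/3
  64a + 16b + 4c + d = -1048/3
  343a + 49b + 7c + d = -5875/3
  1000a + 100b + 10c + d = -17398/3
Solving the system yields a = -6, b = 2, c = -1/3, d = 4.
So P(s) = -6s^3 + 2s^2 - (1/3)s + 4.
The leading coefficient is -6.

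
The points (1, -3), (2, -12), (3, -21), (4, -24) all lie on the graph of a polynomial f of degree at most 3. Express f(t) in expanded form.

f(t) = t^3 - 6t^2 + 2t

Write f(t) = at^3 + bt^2 + ct + d. Substituting each data point gives a linear system:
  a + b + c + d = -3
  8a + 4b + 2c + d = -12
  27a + 9b + 3c + d = -21
  64a + 16b + 4c + d = -24
Solving the system yields a = 1, b = -6, c = 2, d = 0.
So f(t) = t^3 - 6t^2 + 2t.
Check: f(1) = -3. ✓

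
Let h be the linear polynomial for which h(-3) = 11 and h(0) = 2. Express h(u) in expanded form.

h(u) = -3u + 2

Write h(u) = au + b. Substituting each data point gives a linear system:
  -3a + b = 11
  b = 2
Solving the system yields a = -3, b = 2.
So h(u) = -3u + 2.
Check: h(-3) = 11. ✓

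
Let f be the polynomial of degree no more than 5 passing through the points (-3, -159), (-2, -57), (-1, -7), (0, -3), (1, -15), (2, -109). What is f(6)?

Write f(u) = au^5 + bu^4 + cu^3 + du^2 + eu + k. Substituting each data point gives a linear system:
  -243a + 81b - 27c + 9d - 3e + k = -159
  -32a + 16b - 8c + 4d - 2e + k = -57
  -a + b - c + d - e + k = -7
  k = -3
  a + b + c + d + e + k = -15
  32a + 16b + 8c + 4d + 2e + k = -109
Solving the system yields a = -1, b = -4, c = 2, d = -4, e = -5, k = -3.
So f(u) = -u⁵ - 4u⁴ + 2u³ - 4u² - 5u - 3.
Then f(6) = -12705.

-12705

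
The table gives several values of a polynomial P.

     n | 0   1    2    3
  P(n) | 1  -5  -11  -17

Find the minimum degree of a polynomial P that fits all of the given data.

Forward differences of the values at n = 0, 1, 2, 3:
  P  : 1  -5  -11  -17
  Δ  : -6  -6  -6
  Δ^2: 0  0
  Δ^3: 0
The first differences are constant (-6) and nonzero, while all higher differences vanish, so the minimal degree is 1.

1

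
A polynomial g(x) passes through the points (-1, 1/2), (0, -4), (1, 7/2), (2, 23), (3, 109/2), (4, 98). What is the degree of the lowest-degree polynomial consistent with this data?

Forward differences of the values at x = -1, 0, 1, 2, 3, 4:
  g  : 1/2  -4  7/2  23  109/2  98
  Δ  : -9/2  15/2  39/2  63/2  87/2
  Δ^2: 12  12  12  12
  Δ^3: 0  0  0
  Δ^4: 0  0
  Δ^5: 0
The second differences are constant (12) and nonzero, while all higher differences vanish, so the minimal degree is 2.

2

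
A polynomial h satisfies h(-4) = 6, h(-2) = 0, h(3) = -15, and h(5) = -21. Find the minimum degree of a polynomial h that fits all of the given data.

1

Divided differences on the nodes -4, -2, 3, 5:
  order 0: 6  0  -15  -21
  order 1: -3  -3  -3
  order 2: 0  0
  order 3: 0
The order-1 divided differences are all -3 (nonzero) and every higher order vanishes, so the data lies on a polynomial of degree exactly 1.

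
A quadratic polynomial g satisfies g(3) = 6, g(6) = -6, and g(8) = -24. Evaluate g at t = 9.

Using the Lagrange interpolation formula with nodes 3, 6, 8:
  L_0(t) = (t - 6)(t - 8) / 15
  L_1(t) = (t - 3)(t - 8) / -6
  L_2(t) = (t - 3)(t - 6) / 10
Then g(t) = 6·L_0(t) - 6·L_1(t) - 24·L_2(t).
Expanding and collecting terms gives g(t) = -t^2 + 5t.
Evaluating at t = 9: g(9) = -36.

-36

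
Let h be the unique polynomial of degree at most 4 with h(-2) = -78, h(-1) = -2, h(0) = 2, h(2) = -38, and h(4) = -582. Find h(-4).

Write h(t) = at^4 + bt^3 + ct^2 + dt + e. Substituting each data point gives a linear system:
  16a - 8b + 4c - 2d + e = -78
  a - b + c - d + e = -2
  e = 2
  16a + 8b + 4c + 2d + e = -38
  256a + 64b + 16c + 4d + e = -582
Solving the system yields a = -3, b = 4, c = -3, d = -6, e = 2.
So h(t) = -3t⁴ + 4t³ - 3t² - 6t + 2.
Then h(-4) = -1046.

-1046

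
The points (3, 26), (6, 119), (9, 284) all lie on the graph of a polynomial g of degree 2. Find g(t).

Write g(t) = at^2 + bt + c. Substituting each data point gives a linear system:
  9a + 3b + c = 26
  36a + 6b + c = 119
  81a + 9b + c = 284
Solving the system yields a = 4, b = -5, c = 5.
So g(t) = 4t^2 - 5t + 5.
Check: g(6) = 119. ✓

g(t) = 4t^2 - 5t + 5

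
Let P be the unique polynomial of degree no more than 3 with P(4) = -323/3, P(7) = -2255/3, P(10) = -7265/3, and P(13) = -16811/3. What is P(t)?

Using the Lagrange interpolation formula with nodes 4, 7, 10, 13:
  L_0(t) = (t - 7)(t - 10)(t - 13) / -162
  L_1(t) = (t - 4)(t - 10)(t - 13) / 54
  L_2(t) = (t - 4)(t - 7)(t - 13) / -54
  L_3(t) = (t - 4)(t - 7)(t - 10) / 162
Then P(t) = -323/3·L_0(t) - 2255/3·L_1(t) - 7265/3·L_2(t) - 16811/3·L_3(t).
Expanding and collecting terms gives P(t) = -3t^3 + 6t^2 - (5/3)t - 5.
Check: P(10) = -7265/3. ✓

P(t) = -3t^3 + 6t^2 - (5/3)t - 5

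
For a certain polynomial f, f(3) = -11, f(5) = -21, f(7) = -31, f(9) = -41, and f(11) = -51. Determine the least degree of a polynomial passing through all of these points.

1

Forward differences of the values at x = 3, 5, 7, 9, 11:
  f  : -11  -21  -31  -41  -51
  Δ  : -10  -10  -10  -10
  Δ^2: 0  0  0
  Δ^3: 0  0
  Δ^4: 0
The first differences are constant (-10) and nonzero, while all higher differences vanish, so the minimal degree is 1.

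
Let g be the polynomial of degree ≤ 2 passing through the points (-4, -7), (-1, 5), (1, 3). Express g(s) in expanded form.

g(s) = -s^2 - s + 5

Using the Lagrange interpolation formula with nodes -4, -1, 1:
  L_0(s) = (s + 1)(s - 1) / 15
  L_1(s) = (s + 4)(s - 1) / -6
  L_2(s) = (s + 4)(s + 1) / 10
Then g(s) = -7·L_0(s) + 5·L_1(s) + 3·L_2(s).
Expanding and collecting terms gives g(s) = -s² - s + 5.
Check: g(-4) = -7. ✓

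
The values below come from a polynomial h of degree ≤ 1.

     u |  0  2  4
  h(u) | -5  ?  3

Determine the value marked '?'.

The 2 known points determine the degree-1 polynomial uniquely.
Write h(u) = au + b. Substituting each data point gives a linear system:
  b = -5
  4a + b = 3
Solving the system yields a = 2, b = -5.
So h(u) = 2u - 5.
Then h(2) = -1.

-1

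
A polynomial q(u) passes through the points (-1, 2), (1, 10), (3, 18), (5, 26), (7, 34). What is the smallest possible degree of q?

1

Forward differences of the values at u = -1, 1, 3, 5, 7:
  q  : 2  10  18  26  34
  Δ  : 8  8  8  8
  Δ^2: 0  0  0
  Δ^3: 0  0
  Δ^4: 0
The first differences are constant (8) and nonzero, while all higher differences vanish, so the minimal degree is 1.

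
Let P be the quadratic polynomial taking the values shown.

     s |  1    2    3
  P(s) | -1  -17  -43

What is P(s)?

P(s) = -5s^2 - s + 5

Write P(s) = as^2 + bs + c. Substituting each data point gives a linear system:
  a + b + c = -1
  4a + 2b + c = -17
  9a + 3b + c = -43
Solving the system yields a = -5, b = -1, c = 5.
So P(s) = -5s^2 - s + 5.
Check: P(1) = -1. ✓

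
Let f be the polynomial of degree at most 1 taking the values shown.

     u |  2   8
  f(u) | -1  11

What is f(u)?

f(u) = 2u - 5

Write f(u) = au + b. Substituting each data point gives a linear system:
  2a + b = -1
  8a + b = 11
Solving the system yields a = 2, b = -5.
So f(u) = 2u - 5.
Check: f(8) = 11. ✓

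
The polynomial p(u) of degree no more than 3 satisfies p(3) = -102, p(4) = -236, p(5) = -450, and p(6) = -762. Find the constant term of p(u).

0

Write p(u) = au^3 + bu^2 + cu + d. Substituting each data point gives a linear system:
  27a + 9b + 3c + d = -102
  64a + 16b + 4c + d = -236
  125a + 25b + 5c + d = -450
  216a + 36b + 6c + d = -762
Solving the system yields a = -3, b = -4, c = 5, d = 0.
So p(u) = -3u^3 - 4u^2 + 5u.
The constant term is 0.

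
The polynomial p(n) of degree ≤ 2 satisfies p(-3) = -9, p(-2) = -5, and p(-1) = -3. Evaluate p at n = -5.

-23

Forward differences of the values at n = -3, -2, -1:
  p  : -9  -5  -3
  Δ  : 4  2
  Δ^2: -2
The second differences are constant, confirming degree 2.
Interpolating (Newton forward form) and evaluating at n = -5 gives p(-5) = -23.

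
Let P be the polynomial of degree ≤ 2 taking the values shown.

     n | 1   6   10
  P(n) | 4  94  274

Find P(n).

P(n) = 3n^2 - 3n + 4

Using the Lagrange interpolation formula with nodes 1, 6, 10:
  L_0(n) = (n - 6)(n - 10) / 45
  L_1(n) = (n - 1)(n - 10) / -20
  L_2(n) = (n - 1)(n - 6) / 36
Then P(n) = 4·L_0(n) + 94·L_1(n) + 274·L_2(n).
Expanding and collecting terms gives P(n) = 3n² - 3n + 4.
Check: P(6) = 94. ✓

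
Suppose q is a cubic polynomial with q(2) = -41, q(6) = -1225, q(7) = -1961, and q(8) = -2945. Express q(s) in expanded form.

q(s) = -6s^3 + 2s^2 - 1

Write q(s) = as^3 + bs^2 + cs + d. Substituting each data point gives a linear system:
  8a + 4b + 2c + d = -41
  216a + 36b + 6c + d = -1225
  343a + 49b + 7c + d = -1961
  512a + 64b + 8c + d = -2945
Solving the system yields a = -6, b = 2, c = 0, d = -1.
So q(s) = -6s^3 + 2s^2 - 1.
Check: q(8) = -2945. ✓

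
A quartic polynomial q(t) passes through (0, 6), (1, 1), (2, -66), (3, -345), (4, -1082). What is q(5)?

-2619

Write q(t) = at^4 + bt^3 + ct^2 + dt + e. Substituting each data point gives a linear system:
  e = 6
  a + b + c + d + e = 1
  16a + 8b + 4c + 2d + e = -66
  81a + 27b + 9c + 3d + e = -345
  256a + 64b + 16c + 4d + e = -1082
Solving the system yields a = -4, b = -1, c = 0, d = 0, e = 6.
So q(t) = -4t⁴ - t³ + 6.
Then q(5) = -2619.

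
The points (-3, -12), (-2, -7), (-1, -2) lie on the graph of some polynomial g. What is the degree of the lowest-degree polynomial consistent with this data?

1

Forward differences of the values at n = -3, -2, -1:
  g  : -12  -7  -2
  Δ  : 5  5
  Δ^2: 0
The first differences are constant (5) and nonzero, while all higher differences vanish, so the minimal degree is 1.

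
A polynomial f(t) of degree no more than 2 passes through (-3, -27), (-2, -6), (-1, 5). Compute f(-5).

-99

Forward differences of the values at t = -3, -2, -1:
  f  : -27  -6  5
  Δ  : 21  11
  Δ^2: -10
The second differences are constant, confirming degree 2.
Interpolating (Newton forward form) and evaluating at t = -5 gives f(-5) = -99.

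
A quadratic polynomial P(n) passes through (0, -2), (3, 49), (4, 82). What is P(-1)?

-3

Using the Lagrange interpolation formula with nodes 0, 3, 4:
  L_0(n) = (n - 3)(n - 4) / 12
  L_1(n) = n(n - 4) / -3
  L_2(n) = n(n - 3) / 4
Then P(n) = -2·L_0(n) + 49·L_1(n) + 82·L_2(n).
Expanding and collecting terms gives P(n) = 4n² + 5n - 2.
Evaluating at n = -1: P(-1) = -3.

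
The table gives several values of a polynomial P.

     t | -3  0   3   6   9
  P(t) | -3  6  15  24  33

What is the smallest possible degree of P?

Forward differences of the values at t = -3, 0, 3, 6, 9:
  P  : -3  6  15  24  33
  Δ  : 9  9  9  9
  Δ^2: 0  0  0
  Δ^3: 0  0
  Δ^4: 0
The first differences are constant (9) and nonzero, while all higher differences vanish, so the minimal degree is 1.

1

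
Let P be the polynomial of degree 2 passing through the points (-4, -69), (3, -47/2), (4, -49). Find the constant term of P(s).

5

Write P(s) = as^2 + bs + c. Substituting each data point gives a linear system:
  16a - 4b + c = -69
  9a + 3b + c = -47/2
  16a + 4b + c = -49
Solving the system yields a = -4, b = 5/2, c = 5.
So P(s) = -4s^2 + (5/2)s + 5.
The constant term is 5.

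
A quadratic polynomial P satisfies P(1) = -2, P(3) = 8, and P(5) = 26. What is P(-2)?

-2

Write P(u) = au^2 + bu + c. Substituting each data point gives a linear system:
  a + b + c = -2
  9a + 3b + c = 8
  25a + 5b + c = 26
Solving the system yields a = 1, b = 1, c = -4.
So P(u) = u^2 + u - 4.
Then P(-2) = -2.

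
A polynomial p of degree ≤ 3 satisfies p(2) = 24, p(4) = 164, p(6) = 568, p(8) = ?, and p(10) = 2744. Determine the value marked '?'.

1380

On equispaced nodes a degree-3 polynomial has vanishing fourth forward difference, so
  p(2) - 4·p(4) + 6·p(6) - 4·p(8) + p(10) = 0.
Substituting the known values and solving for p(8):
  -4·p(8) = -5520
  p(8) = 1380.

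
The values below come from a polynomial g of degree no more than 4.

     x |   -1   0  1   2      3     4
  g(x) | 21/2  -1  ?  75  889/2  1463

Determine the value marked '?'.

The 5 known points determine the degree-4 polynomial uniquely.
Write g(x) = ax^4 + bx^3 + cx^2 + dx + e. Substituting each data point gives a linear system:
  a - b + c - d + e = 21/2
  e = -1
  16a + 8b + 4c + 2d + e = 75
  81a + 27b + 9c + 3d + e = 889/2
  256a + 64b + 16c + 4d + e = 1463
Solving the system yields a = 6, b = -1/2, c = -1, d = -6, e = -1.
So g(x) = 6x^4 - (1/2)x^3 - x^2 - 6x - 1.
Then g(1) = -5/2.

-5/2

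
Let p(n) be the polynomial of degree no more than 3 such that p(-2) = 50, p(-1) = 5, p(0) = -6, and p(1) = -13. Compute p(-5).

689

Forward differences of the values at n = -2, -1, 0, 1:
  p  : 50  5  -6  -13
  Δ  : -45  -11  -7
  Δ^2: 34  4
  Δ^3: -30
The third differences are constant, confirming degree 3.
Interpolating (Newton forward form) and evaluating at n = -5 gives p(-5) = 689.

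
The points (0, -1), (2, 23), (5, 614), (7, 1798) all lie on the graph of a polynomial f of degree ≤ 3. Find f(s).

f(s) = 6s^3 - 5s^2 - 2s - 1

Using the Lagrange interpolation formula with nodes 0, 2, 5, 7:
  L_0(s) = (s - 2)(s - 5)(s - 7) / -70
  L_1(s) = s(s - 5)(s - 7) / 30
  L_2(s) = s(s - 2)(s - 7) / -30
  L_3(s) = s(s - 2)(s - 5) / 70
Then f(s) = -1·L_0(s) + 23·L_1(s) + 614·L_2(s) + 1798·L_3(s).
Expanding and collecting terms gives f(s) = 6s^3 - 5s^2 - 2s - 1.
Check: f(5) = 614. ✓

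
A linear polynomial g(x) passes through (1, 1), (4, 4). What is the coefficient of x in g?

1

Write g(x) = ax + b. Substituting each data point gives a linear system:
  a + b = 1
  4a + b = 4
Solving the system yields a = 1, b = 0.
So g(x) = x.
The leading coefficient is 1.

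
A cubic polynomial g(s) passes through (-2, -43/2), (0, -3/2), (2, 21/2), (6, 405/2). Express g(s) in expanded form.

g(s) = s^3 - s^2 + 4s - 3/2

Write g(s) = as^3 + bs^2 + cs + d. Substituting each data point gives a linear system:
  -8a + 4b - 2c + d = -43/2
  d = -3/2
  8a + 4b + 2c + d = 21/2
  216a + 36b + 6c + d = 405/2
Solving the system yields a = 1, b = -1, c = 4, d = -3/2.
So g(s) = s^3 - s^2 + 4s - 3/2.
Check: g(0) = -3/2. ✓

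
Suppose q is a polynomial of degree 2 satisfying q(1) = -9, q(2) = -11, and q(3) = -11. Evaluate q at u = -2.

9

Write q(u) = au^2 + bu + c. Substituting each data point gives a linear system:
  a + b + c = -9
  4a + 2b + c = -11
  9a + 3b + c = -11
Solving the system yields a = 1, b = -5, c = -5.
So q(u) = u^2 - 5u - 5.
Then q(-2) = 9.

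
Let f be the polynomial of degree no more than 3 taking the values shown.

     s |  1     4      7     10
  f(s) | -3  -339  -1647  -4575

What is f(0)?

5

Using the Lagrange interpolation formula with nodes 1, 4, 7, 10:
  L_0(s) = (s - 4)(s - 7)(s - 10) / -162
  L_1(s) = (s - 1)(s - 7)(s - 10) / 54
  L_2(s) = (s - 1)(s - 4)(s - 10) / -54
  L_3(s) = (s - 1)(s - 4)(s - 7) / 162
Then f(s) = -3·L_0(s) - 339·L_1(s) - 1647·L_2(s) - 4575·L_3(s).
Expanding and collecting terms gives f(s) = -4s³ - 6s² + 2s + 5.
Evaluating at s = 0: f(0) = 5.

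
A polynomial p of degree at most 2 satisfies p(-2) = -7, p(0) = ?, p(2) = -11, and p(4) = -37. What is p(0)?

On equispaced nodes a degree-2 polynomial has vanishing third forward difference, so
  - p(-2) + 3·p(0) - 3·p(2) + p(4) = 0.
Substituting the known values and solving for p(0):
  3·p(0) = -3
  p(0) = -1.

-1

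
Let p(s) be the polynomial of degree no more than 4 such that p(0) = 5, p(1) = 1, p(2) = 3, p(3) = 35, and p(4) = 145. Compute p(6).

Write p(s) = as^4 + bs^3 + cs^2 + ds + e. Substituting each data point gives a linear system:
  e = 5
  a + b + c + d + e = 1
  16a + 8b + 4c + 2d + e = 3
  81a + 27b + 9c + 3d + e = 35
  256a + 64b + 16c + 4d + e = 145
Solving the system yields a = 1, b = -2, c = 2, d = -5, e = 5.
So p(s) = s^4 - 2s^3 + 2s^2 - 5s + 5.
Then p(6) = 911.

911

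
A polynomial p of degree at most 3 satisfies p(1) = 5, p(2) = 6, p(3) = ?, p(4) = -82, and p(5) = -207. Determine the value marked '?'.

On equispaced nodes a degree-3 polynomial has vanishing fourth forward difference, so
  p(1) - 4·p(2) + 6·p(3) - 4·p(4) + p(5) = 0.
Substituting the known values and solving for p(3):
  6·p(3) = -102
  p(3) = -17.

-17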